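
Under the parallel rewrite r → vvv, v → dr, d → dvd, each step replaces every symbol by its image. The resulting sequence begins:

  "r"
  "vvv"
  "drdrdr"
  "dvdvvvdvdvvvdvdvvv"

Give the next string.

dvddrdvddrdrdrdvddrdvddrdrdrdvddrdvddrdrdr

φ(dvdvvvdvdvvvdvdvvv) expands symbol-by-symbol to dvd dr dvd dr dr dr dvd dr dvd dr dr dr dvd dr dvd dr dr dr; joining the 18 pieces gives the next term.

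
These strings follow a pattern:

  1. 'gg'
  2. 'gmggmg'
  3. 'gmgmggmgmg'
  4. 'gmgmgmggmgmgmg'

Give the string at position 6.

s(k+1) = gm·s(k)·mg, so each term gains gm as a prefix and mg as a suffix.
From gmgmgmggmgmgmg, 2 further steps: gmgmgmggmgmgmg → gmgmgmgmggmgmgmgmg → (answer).

gmgmgmgmgmggmgmgmgmgmg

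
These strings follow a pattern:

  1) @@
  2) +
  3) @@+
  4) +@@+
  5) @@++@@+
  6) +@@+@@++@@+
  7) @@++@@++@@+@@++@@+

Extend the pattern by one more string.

+@@+@@++@@+@@++@@++@@+@@++@@+

Each term (from the third on) is the two preceding terms concatenated in order: term 3 = @@·+ = @@+.
The next term joins +@@+@@++@@+ and @@++@@++@@+@@++@@+.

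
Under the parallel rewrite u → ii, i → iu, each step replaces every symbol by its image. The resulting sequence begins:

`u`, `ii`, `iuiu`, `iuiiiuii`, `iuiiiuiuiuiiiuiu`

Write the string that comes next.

Rewriting the 16 symbols of iuiiiuiuiuiiiuiu one by one yields iu ii iu iu iu ii iu ii iu ii iu iu iu ii iu ii; concatenated:

iuiiiuiuiuiiiuiiiuiiiuiuiuiiiuii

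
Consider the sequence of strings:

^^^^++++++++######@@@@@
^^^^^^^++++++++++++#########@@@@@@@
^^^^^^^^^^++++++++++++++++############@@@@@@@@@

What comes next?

^^^^^^^^^^^^^++++++++++++++++++++###############@@@@@@@@@@@

The n-th term is 3n-2 ^'s then 4n +'s then 3n #'s then 2n+1 @'s, where the shown terms are n = 2, 3, 4.
Setting n = 5 gives 13, 20, 15, 11 characters in each block.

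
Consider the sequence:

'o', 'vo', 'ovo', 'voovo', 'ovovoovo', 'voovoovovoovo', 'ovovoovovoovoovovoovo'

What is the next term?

This is a Fibonacci-style word recurrence s(k) = s(k−2)·s(k−1): e.g. o·vo = ovo.
Continuing: voovoovovoovo · ovovoovovoovoovovoovo gives term 8.

voovoovovoovoovovoovovoovoovovoovo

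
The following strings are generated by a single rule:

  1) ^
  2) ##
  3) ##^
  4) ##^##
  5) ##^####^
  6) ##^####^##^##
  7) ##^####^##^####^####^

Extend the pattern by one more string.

This is a Fibonacci-style word recurrence s(k) = s(k−1)·s(k−2): e.g. ##·^ = ##^.
So term 8 is ##^####^##^####^####^·##^####^##^##.

##^####^##^####^####^##^####^##^##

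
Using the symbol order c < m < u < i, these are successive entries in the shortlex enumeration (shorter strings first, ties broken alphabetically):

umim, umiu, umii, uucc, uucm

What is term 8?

Continuing the enumeration 3 steps past uucm: uucm → uucu → uuci → (answer).

uumc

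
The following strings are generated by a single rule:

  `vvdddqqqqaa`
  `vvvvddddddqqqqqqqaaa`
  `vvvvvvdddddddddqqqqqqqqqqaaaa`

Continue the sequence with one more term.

vvvvvvvvddddddddddddqqqqqqqqqqqqqaaaaa

Each string has the form v^{2n} d^{3n} q^{3n+1} a^{n+1} (n = 1, 2, …).
At n = 4 the blocks have lengths 8, 12, 13, 5.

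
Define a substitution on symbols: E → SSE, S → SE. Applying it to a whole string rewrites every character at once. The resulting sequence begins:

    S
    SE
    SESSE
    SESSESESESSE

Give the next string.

SESSESESESSESESSESESSESESESSE

Expanding SESSESESESSE: S→SE, E→SSE, S→SE, S→SE, E→SSE, S→SE, E→SSE, S→SE, E→SSE, S→SE, S→SE, E→SSE. Concatenated: SE SSE SE SE SSE SE SSE SE SSE SE SE SSE.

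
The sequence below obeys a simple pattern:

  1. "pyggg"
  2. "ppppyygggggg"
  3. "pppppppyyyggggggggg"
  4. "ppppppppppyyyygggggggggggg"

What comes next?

pppppppppppppyyyyyggggggggggggggg

The n-th term is 3n-2 p's then n y's then 3n g's (n = 1, 2, …).
For the next term, n = 5, so the run lengths are 13, 5, 15.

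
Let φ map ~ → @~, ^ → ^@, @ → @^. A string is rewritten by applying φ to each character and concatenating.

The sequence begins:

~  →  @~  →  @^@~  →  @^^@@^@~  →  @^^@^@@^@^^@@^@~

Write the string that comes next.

Rewriting the 16 symbols of @^^@^@@^@^^@@^@~ one by one yields @^ ^@ ^@ @^ ^@ @^ @^ ^@ @^ ^@ ^@ @^ @^ ^@ @^ @~; concatenated:

@^^@^@@^^@@^@^^@@^^@^@@^@^^@@^@~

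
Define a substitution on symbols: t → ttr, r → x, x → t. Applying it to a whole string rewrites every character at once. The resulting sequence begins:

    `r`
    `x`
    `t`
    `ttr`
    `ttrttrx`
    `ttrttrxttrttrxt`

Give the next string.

Rewriting the 15 symbols of ttrttrxttrttrxt one by one yields ttr ttr x ttr ttr x t ttr ttr x ttr ttr x t ttr; concatenated:

ttrttrxttrttrxtttrttrxttrttrxtttr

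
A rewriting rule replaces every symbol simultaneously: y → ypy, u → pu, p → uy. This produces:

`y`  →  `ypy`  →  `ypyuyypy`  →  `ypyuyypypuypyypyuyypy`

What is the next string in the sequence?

ypyuyypypuypyypyuyypyuypuypyuyypyypyuyypypuypyypyuyypy

φ(ypyuyypypuypyypyuyypy) expands symbol-by-symbol to ypy uy ypy pu ypy ypy uy ypy uy pu ypy uy ypy ypy uy ypy pu ypy ypy uy ypy; joining the 21 pieces gives the next term.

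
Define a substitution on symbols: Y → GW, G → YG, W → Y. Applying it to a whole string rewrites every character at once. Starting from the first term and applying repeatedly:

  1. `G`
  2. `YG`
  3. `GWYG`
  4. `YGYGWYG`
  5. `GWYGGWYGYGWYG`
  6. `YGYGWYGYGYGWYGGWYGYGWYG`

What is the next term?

Applying the rule to each of the 23 symbols of YGYGWYGYGYGWYGGWYGYGWYG gives the pieces GW YG GW YG Y GW YG GW YG GW YG Y GW YG YG Y GW YG GW YG Y GW YG, which concatenate to the answer.

GWYGGWYGYGWYGGWYGGWYGYGWYGYGYGWYGGWYGYGWYG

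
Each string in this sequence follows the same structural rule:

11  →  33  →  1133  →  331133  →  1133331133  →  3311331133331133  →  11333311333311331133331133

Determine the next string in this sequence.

331133113333113311333311333311331133331133

This is a Fibonacci-style word recurrence s(k) = s(k−2)·s(k−1): e.g. 11·33 = 1133.
Continuing: 3311331133331133 · 11333311333311331133331133 gives term 8.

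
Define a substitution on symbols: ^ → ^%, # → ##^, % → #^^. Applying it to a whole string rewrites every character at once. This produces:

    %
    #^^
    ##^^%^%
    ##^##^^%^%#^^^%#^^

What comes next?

Applying the rule to each of the 18 symbols of ##^##^^%^%#^^^%#^^ gives the pieces ##^ ##^ ^% ##^ ##^ ^% ^% #^^ ^% #^^ ##^ ^% ^% ^% #^^ ##^ ^% ^%, which concatenate to the answer.

##^##^^%##^##^^%^%#^^^%#^^##^^%^%^%#^^##^^%^%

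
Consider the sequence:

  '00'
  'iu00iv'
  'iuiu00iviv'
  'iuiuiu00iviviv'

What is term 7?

iuiuiuiuiuiu00iviviviviviv

Each term wraps the previous one in iu on the left and iv on the right.
From iuiuiu00iviviv, 3 further steps: iuiuiu00iviviv → iuiuiuiu00iviviviv → iuiuiuiuiu00iviviviviv → (answer).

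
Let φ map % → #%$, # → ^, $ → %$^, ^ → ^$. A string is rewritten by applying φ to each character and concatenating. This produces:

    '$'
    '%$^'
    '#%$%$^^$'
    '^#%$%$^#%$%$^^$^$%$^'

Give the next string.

^$^#%$%$^#%$%$^^$^#%$%$^#%$%$^^$^$%$^^$%$^#%$%$^^$

Replace each of the 20 characters of ^#%$%$^#%$%$^^$^$%$^ in place — ^$ ^ #%$ %$^ #%$ %$^ ^$ ^ #%$ %$^ #%$ %$^ ^$ ^$ %$^ ^$ %$^ #%$ %$^ ^$ — and concatenate.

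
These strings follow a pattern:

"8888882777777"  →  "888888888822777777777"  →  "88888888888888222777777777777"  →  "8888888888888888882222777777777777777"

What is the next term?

888888888888888888888822222777777777777777777

Reading off run lengths: 8 runs 6, 10, 14, 18; 2 runs 1, 2, 3, 4; 7 runs 6, 9, 12, 15 — each is linear in n (n = 1, 2, …).
At n = 5 the blocks have lengths 22, 5, 18.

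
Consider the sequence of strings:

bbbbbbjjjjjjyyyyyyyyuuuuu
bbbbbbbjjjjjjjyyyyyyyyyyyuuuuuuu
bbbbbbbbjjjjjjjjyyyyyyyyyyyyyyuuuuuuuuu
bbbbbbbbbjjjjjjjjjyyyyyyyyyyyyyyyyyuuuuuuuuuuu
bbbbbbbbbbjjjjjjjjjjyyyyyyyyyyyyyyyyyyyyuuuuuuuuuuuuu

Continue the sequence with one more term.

Reading off run lengths: b runs 6, 7, 8, 9, 10; j runs 6, 7, 8, 9, 10; y runs 8, 11, 14, 17, 20; u runs 5, 7, 9, 11, 13 — each is linear in n, where the shown terms are n = 3, 4, 5, 6, 7.
At n = 8 the blocks have lengths 11, 11, 23, 15.

bbbbbbbbbbbjjjjjjjjjjjyyyyyyyyyyyyyyyyyyyyyyyuuuuuuuuuuuuuuu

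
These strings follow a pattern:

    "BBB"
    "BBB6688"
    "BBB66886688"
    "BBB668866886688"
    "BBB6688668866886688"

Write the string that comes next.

The strings grow by a fixed suffix 6688 each time.
Applying this once more to BBB6688668866886688:

BBB66886688668866886688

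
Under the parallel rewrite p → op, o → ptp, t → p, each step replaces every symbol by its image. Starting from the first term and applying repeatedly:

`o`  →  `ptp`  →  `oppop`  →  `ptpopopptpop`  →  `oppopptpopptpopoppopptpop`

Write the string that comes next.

ptpopopptpopoppopptpopoppopptpopptpopopptpopoppopptpop

φ(oppopptpopptpopoppopptpop) expands symbol-by-symbol to ptp op op ptp op op p op ptp op op p op ptp op ptp op op ptp op op p op ptp op; joining the 25 pieces gives the next term.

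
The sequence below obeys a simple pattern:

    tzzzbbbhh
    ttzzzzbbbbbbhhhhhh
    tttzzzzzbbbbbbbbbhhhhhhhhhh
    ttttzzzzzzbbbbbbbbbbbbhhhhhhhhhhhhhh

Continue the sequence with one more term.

Term n consists of n t's, followed by n+2 z's, followed by 3n b's, followed by 4n-2 h's (n = 1, 2, …).
At n = 5 the blocks have lengths 5, 7, 15, 18.

tttttzzzzzzzbbbbbbbbbbbbbbbhhhhhhhhhhhhhhhhhh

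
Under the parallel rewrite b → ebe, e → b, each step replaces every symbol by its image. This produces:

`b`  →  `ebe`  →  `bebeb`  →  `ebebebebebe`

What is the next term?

bebebebebebebebebebeb

Apply φ to ebebebebebe symbol by symbol: e→b, b→ebe, e→b, b→ebe, e→b, b→ebe, e→b, b→ebe, e→b, b→ebe, e→b; joined: b ebe b ebe b ebe b ebe b ebe b.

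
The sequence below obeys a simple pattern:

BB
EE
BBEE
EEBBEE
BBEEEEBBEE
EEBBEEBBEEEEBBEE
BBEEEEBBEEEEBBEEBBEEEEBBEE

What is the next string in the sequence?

Each term (from the third on) is the two preceding terms concatenated in order: term 3 = BB·EE = BBEE.
Continuing: EEBBEEBBEEEEBBEE · BBEEEEBBEEEEBBEEBBEEEEBBEE gives term 8.

EEBBEEBBEEEEBBEEBBEEEEBBEEEEBBEEBBEEEEBBEE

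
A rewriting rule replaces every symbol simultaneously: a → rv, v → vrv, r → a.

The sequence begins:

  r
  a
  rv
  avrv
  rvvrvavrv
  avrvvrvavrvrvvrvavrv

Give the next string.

rvvrvavrvvrvavrvrvvrvavrvavrvvrvavrvrvvrvavrv

Replace each of the 20 characters of avrvvrvavrvrvvrvavrv in place — rv vrv a vrv vrv a vrv rv vrv a vrv a vrv vrv a vrv rv vrv a vrv — and concatenate.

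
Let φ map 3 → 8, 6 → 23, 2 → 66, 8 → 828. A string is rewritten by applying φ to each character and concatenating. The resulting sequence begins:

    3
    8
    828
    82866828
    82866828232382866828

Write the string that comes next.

Applying the rule to each of the 20 symbols of 82866828232382866828 gives the pieces 828 66 828 23 23 828 66 828 66 8 66 8 828 66 828 23 23 828 66 828, which concatenate to the answer.

8286682823238286682866866882866828232382866828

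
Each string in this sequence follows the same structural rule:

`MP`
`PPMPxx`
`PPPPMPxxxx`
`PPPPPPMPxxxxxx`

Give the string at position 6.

PPPPPPPPPPMPxxxxxxxxxx

Every step adds PP to the front and xx to the end of the previous string.
From PPPPPPMPxxxxxx, 2 further steps: PPPPPPMPxxxxxx → PPPPPPPPMPxxxxxxxx → (answer).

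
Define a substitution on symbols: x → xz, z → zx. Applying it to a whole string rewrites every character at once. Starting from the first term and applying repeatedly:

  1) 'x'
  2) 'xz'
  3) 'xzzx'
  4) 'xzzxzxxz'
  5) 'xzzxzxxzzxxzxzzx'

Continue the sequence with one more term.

Applying the rule to each of the 16 symbols of xzzxzxxzzxxzxzzx gives the pieces xz zx zx xz zx xz xz zx zx xz xz zx xz zx zx xz, which concatenate to the answer.

xzzxzxxzzxxzxzzxzxxzxzzxxzzxzxxz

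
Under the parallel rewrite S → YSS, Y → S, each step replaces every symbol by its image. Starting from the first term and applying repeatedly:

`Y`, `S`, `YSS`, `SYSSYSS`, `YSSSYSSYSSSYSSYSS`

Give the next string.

Rewriting the 17 symbols of YSSSYSSYSSSYSSYSS one by one yields S YSS YSS YSS S YSS YSS S YSS YSS YSS S YSS YSS S YSS YSS; concatenated:

SYSSYSSYSSSYSSYSSSYSSYSSYSSSYSSYSSSYSSYSS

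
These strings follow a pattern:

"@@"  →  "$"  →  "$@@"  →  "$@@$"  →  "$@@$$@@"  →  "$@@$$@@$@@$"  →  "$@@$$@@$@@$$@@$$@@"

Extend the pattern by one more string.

$@@$$@@$@@$$@@$$@@$@@$$@@$@@$

Each term (from the third on) is the previous term followed by the one before it: term 3 = $·@@ = $@@.
So term 8 is $@@$$@@$@@$$@@$$@@·$@@$$@@$@@$.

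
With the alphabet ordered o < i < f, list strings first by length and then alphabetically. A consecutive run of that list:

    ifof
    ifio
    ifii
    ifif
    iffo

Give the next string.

iffi

Treat iffo as a base-3 numeral over the given alphabet and add one, carrying through any trailing f's.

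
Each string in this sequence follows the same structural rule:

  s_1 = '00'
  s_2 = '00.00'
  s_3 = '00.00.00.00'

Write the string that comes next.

s(k+1) = s(k)·.·s(k) — each term doubles the last with '.' between the halves.
So the next term is two copies of 00.00.00.00 with '.' between the halves.

00.00.00.00.00.00.00.00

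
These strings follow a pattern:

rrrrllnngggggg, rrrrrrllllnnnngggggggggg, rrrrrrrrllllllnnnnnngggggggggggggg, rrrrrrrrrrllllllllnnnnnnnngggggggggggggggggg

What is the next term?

rrrrrrrrrrrrllllllllllnnnnnnnnnngggggggggggggggggggggg

The n-th term is 2n r's then 2n-2 l's then 2n-2 n's then 4n-2 g's, where the shown terms are n = 2, 3, 4, 5.
For the next term, n = 6, so the run lengths are 12, 10, 10, 22.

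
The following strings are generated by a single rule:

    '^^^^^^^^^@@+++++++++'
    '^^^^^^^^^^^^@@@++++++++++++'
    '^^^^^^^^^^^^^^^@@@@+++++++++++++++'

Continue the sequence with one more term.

The n-th term is 3n+3 ^'s then n @'s then 3n+3 +'s, where the shown terms are n = 2, 3, 4.
For the next term, n = 5, so the run lengths are 18, 5, 18.

^^^^^^^^^^^^^^^^^^@@@@@++++++++++++++++++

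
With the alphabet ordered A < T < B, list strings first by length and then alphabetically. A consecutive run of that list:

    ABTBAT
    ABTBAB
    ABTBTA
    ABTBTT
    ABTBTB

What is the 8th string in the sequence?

ABTBBB

Advancing 3 positions from ABTBTB through ABTBTB → ABTBBA → ABTBBT reaches term 8.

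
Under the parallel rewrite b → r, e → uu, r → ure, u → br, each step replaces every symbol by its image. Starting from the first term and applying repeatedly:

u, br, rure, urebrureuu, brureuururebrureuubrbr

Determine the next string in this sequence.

φ(brureuururebrureuubrbr) expands symbol-by-symbol to r ure br ure uu br br ure br ure uu r ure br ure uu br br r ure r ure; joining the 22 pieces gives the next term.

rurebrureuubrbrurebrureuururebrureuubrbrrurerure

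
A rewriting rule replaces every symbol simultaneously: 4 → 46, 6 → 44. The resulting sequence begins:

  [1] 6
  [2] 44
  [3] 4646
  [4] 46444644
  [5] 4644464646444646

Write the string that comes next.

46444646464446444644464646444644

φ(4644464646444646) expands symbol-by-symbol to 46 44 46 46 46 44 46 44 46 44 46 46 46 44 46 44; joining the 16 pieces gives the next term.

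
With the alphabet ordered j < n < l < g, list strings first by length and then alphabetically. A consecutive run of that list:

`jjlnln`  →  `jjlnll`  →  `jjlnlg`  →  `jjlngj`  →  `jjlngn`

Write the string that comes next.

Treat jjlngn as a base-4 numeral over the given alphabet and add one, carrying through any trailing g's.

jjlngl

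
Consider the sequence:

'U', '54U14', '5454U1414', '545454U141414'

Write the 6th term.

Every step adds 54 to the front and 14 to the end of the previous string.
From 545454U141414, 2 further steps: 545454U141414 → 54545454U14141414 → (answer).

5454545454U1414141414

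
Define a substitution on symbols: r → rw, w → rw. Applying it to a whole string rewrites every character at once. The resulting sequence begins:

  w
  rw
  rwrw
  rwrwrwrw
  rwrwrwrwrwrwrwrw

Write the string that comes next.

φ(rwrwrwrwrwrwrwrw) expands symbol-by-symbol to rw rw rw rw rw rw rw rw rw rw rw rw rw rw rw rw; joining the 16 pieces gives the next term.

rwrwrwrwrwrwrwrwrwrwrwrwrwrwrwrw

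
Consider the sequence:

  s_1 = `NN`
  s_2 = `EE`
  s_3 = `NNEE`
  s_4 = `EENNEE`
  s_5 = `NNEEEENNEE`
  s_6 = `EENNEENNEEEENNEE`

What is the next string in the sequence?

From term 3 onward, concatenate the second-to-last term with the last: NN·EE = NNEE, EE·NNEE = EENNEE, …
Continuing: NNEEEENNEE · EENNEENNEEEENNEE gives term 7.

NNEEEENNEEEENNEENNEEEENNEE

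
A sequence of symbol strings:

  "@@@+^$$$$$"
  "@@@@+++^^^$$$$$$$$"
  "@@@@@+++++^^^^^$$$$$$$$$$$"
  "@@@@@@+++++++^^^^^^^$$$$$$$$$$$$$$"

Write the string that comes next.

Term n consists of n+2 @'s, followed by 2n-1 +'s, followed by 2n-1 ^'s, followed by 3n+2 $'s (n = 1, 2, …).
At n = 5 the blocks have lengths 7, 9, 9, 17.

@@@@@@@+++++++++^^^^^^^^^$$$$$$$$$$$$$$$$$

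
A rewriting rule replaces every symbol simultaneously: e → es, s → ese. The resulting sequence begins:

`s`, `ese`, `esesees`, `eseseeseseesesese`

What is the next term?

eseseeseseeseseseeseseeseseseeseseesesees

φ(eseseeseseesesese) expands symbol-by-symbol to es ese es ese es es ese es ese es es ese es ese es ese es; joining the 17 pieces gives the next term.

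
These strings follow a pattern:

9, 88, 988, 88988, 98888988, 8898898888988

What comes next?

988889888898898888988

Each term (from the third on) is the two preceding terms concatenated in order: term 3 = 9·88 = 988.
The next term joins 98888988 and 8898898888988.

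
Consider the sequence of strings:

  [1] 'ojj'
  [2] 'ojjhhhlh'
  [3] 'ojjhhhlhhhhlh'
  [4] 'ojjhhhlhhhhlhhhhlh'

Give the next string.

Every step adds hhhlh to the end: s(k+1) = s(k)·hhhlh.
So the next term is ojjhhhlhhhhlhhhhlh·hhhlh.

ojjhhhlhhhhlhhhhlhhhhlh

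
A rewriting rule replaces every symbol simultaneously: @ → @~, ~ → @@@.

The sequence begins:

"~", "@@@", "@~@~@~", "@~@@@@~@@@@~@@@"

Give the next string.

@~@@@@~@~@~@~@@@@~@~@~@~@@@@~@~@~

φ(@~@@@@~@@@@~@@@) expands symbol-by-symbol to @~ @@@ @~ @~ @~ @~ @@@ @~ @~ @~ @~ @@@ @~ @~ @~; joining the 15 pieces gives the next term.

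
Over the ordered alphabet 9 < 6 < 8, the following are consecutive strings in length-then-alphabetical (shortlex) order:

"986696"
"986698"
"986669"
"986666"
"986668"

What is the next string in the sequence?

986689

Find the rightmost character of 986668 below 8, bump it to the next letter, and reset everything to its right to 9.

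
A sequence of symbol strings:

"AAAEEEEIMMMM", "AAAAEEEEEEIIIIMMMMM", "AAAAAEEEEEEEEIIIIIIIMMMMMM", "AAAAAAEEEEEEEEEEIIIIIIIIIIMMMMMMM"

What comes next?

AAAAAAAEEEEEEEEEEEEIIIIIIIIIIIIIMMMMMMMM

Reading off run lengths: A runs 3, 4, 5, 6; E runs 4, 6, 8, 10; I runs 1, 4, 7, 10; M runs 4, 5, 6, 7 — each is linear in n (n = 1, 2, …).
At n = 5 the blocks have lengths 7, 12, 13, 8.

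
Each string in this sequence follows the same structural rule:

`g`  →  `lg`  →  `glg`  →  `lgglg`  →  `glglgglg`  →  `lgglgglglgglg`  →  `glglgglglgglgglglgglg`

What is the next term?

lgglgglglgglgglglgglglgglgglglgglg

Each term (from the third on) is the two preceding terms concatenated in order: term 3 = g·lg = glg.
Continuing: lgglgglglgglg · glglgglglgglgglglgglg gives term 8.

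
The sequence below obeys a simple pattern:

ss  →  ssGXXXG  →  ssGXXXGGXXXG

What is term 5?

ssGXXXGGXXXGGXXXGGXXXG

Every step adds GXXXG to the end: s(k+1) = s(k)·GXXXG.
From ssGXXXGGXXXG, 2 further steps: ssGXXXGGXXXG → ssGXXXGGXXXGGXXXG → (answer).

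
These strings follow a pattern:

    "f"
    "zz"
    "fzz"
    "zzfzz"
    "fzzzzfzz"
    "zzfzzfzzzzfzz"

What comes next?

From term 3 onward, concatenate the second-to-last term with the last: f·zz = fzz, zz·fzz = zzfzz, …
The next term joins fzzzzfzz and zzfzzfzzzzfzz.

fzzzzfzzzzfzzfzzzzfzz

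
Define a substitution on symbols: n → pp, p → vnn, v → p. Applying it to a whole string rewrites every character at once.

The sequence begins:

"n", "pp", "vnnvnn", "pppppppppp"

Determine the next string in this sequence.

Apply φ to pppppppppp symbol by symbol: p→vnn, p→vnn, p→vnn, p→vnn, p→vnn, p→vnn, p→vnn, p→vnn, p→vnn, p→vnn; joined: vnn vnn vnn vnn vnn vnn vnn vnn vnn vnn.

vnnvnnvnnvnnvnnvnnvnnvnnvnnvnn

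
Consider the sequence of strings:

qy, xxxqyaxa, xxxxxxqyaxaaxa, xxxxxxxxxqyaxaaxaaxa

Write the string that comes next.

xxxxxxxxxxxxqyaxaaxaaxaaxa

s(k+1) = xxx·s(k)·axa, so each term gains xxx as a prefix and axa as a suffix.
So the next term is xxx·xxxxxxxxxqyaxaaxaaxa·axa.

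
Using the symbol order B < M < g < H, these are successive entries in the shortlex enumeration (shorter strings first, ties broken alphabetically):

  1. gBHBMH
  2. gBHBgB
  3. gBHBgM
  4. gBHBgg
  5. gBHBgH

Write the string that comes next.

gBHBHB

The successor of gBHBgH increments the rightmost position that isn't already H and resets every position after it to B.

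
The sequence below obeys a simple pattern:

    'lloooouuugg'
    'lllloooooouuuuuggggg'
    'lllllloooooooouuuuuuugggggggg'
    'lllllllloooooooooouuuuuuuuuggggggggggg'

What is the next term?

lllllllllloooooooooooouuuuuuuuuuugggggggggggggg

Each string has the form l^{2n} o^{2n+2} u^{2n+1} g^{3n-1} (n = 1, 2, …).
Setting n = 5 gives 10, 12, 11, 14 characters in each block.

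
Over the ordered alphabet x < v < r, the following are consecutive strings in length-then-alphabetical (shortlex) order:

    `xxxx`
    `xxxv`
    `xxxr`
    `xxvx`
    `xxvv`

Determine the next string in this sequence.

Find the rightmost character of xxvv below r, bump it to the next letter, and reset everything to its right to x.

xxvr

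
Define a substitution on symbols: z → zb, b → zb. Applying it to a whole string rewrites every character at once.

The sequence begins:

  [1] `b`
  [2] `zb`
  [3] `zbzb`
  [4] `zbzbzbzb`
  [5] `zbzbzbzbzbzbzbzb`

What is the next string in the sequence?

zbzbzbzbzbzbzbzbzbzbzbzbzbzbzbzb

φ(zbzbzbzbzbzbzbzb) expands symbol-by-symbol to zb zb zb zb zb zb zb zb zb zb zb zb zb zb zb zb; joining the 16 pieces gives the next term.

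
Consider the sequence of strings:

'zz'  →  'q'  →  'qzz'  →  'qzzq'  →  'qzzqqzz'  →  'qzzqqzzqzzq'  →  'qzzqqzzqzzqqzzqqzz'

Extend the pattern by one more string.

From term 3 onward, concatenate the last term with the second-to-last: q·zz = qzz, qzz·q = qzzq, …
The next term joins qzzqqzzqzzqqzzqqzz and qzzqqzzqzzq.

qzzqqzzqzzqqzzqqzzqzzqqzzqzzq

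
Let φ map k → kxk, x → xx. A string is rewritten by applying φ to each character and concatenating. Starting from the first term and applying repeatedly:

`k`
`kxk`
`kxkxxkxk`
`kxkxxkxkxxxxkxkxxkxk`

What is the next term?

Applying the rule to each of the 20 symbols of kxkxxkxkxxxxkxkxxkxk gives the pieces kxk xx kxk xx xx kxk xx kxk xx xx xx xx kxk xx kxk xx xx kxk xx kxk, which concatenate to the answer.

kxkxxkxkxxxxkxkxxkxkxxxxxxxxkxkxxkxkxxxxkxkxxkxk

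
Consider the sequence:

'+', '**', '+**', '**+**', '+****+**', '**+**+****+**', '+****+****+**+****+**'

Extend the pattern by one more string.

Each term (from the third on) is the two preceding terms concatenated in order: term 3 = +·** = +**.
The next term joins **+**+****+** and +****+****+**+****+**.

**+**+****+**+****+****+**+****+**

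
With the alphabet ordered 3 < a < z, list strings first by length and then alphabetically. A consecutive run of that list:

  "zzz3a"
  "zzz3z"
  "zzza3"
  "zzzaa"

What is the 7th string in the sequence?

Stepping forward 3 times from zzzaa: zzzaa → zzzaz → zzzz3, then the target.

zzzza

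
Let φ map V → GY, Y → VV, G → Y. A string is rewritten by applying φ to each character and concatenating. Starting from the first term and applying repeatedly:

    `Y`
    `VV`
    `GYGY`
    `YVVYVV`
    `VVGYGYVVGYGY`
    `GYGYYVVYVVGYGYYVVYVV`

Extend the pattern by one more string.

YVVYVVVVGYGYVVGYGYYVVYVVVVGYGYVVGYGY

Replace each of the 20 characters of GYGYYVVYVVGYGYYVVYVV in place — Y VV Y VV VV GY GY VV GY GY Y VV Y VV VV GY GY VV GY GY — and concatenate.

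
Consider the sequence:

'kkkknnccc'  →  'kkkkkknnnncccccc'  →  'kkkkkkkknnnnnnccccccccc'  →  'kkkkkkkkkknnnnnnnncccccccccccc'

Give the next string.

Each string has the form k^{2n+2} n^{2n} c^{3n} (n = 1, 2, …).
Setting n = 5 gives 12, 10, 15 characters in each block.

kkkkkkkkkkkknnnnnnnnnnccccccccccccccc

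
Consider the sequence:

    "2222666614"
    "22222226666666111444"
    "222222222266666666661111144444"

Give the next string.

2222222222222666666666666611111114444444

The n-th term is 3n+1 2's then 3n+1 6's then 2n-1 1's then 2n-1 4's (n = 1, 2, …).
Setting n = 4 gives 13, 13, 7, 7 characters in each block.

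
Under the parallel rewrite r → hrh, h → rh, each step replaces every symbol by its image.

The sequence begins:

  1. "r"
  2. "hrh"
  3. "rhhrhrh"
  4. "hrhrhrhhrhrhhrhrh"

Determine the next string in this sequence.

rhhrhrhhrhrhhrhrhrhhrhrhhrhrhrhhrhrhhrhrh

φ(hrhrhrhhrhrhhrhrh) expands symbol-by-symbol to rh hrh rh hrh rh hrh rh rh hrh rh hrh rh rh hrh rh hrh rh; joining the 17 pieces gives the next term.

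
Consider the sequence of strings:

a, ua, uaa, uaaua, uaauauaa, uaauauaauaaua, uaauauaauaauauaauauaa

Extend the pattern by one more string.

From term 3 onward, concatenate the last term with the second-to-last: ua·a = uaa, uaa·ua = uaaua, …
So term 8 is uaauauaauaauauaauauaa·uaauauaauaaua.

uaauauaauaauauaauauaauaauauaauaaua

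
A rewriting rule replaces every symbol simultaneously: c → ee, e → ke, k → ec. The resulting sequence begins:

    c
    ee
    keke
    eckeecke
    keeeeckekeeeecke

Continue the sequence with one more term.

eckekekekeeeeckeeckekekekeeeecke

Applying the rule to each of the 16 symbols of keeeeckekeeeecke gives the pieces ec ke ke ke ke ee ec ke ec ke ke ke ke ee ec ke, which concatenate to the answer.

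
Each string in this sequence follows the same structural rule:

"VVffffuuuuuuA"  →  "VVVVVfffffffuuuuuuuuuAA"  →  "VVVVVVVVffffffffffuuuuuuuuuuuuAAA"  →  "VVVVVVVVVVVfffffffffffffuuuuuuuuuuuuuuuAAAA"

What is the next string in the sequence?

VVVVVVVVVVVVVVffffffffffffffffuuuuuuuuuuuuuuuuuuAAAAA

The n-th term is 3n-1 V's then 3n+1 f's then 3n+3 u's then n A's (n = 1, 2, …).
For the next term, n = 5, so the run lengths are 14, 16, 18, 5.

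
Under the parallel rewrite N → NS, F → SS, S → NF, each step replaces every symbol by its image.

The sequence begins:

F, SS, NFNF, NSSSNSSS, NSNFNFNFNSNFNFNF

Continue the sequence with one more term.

NSNFNSSSNSSSNSSSNSNFNSSSNSSSNSSS

φ(NSNFNFNFNSNFNFNF) expands symbol-by-symbol to NS NF NS SS NS SS NS SS NS NF NS SS NS SS NS SS; joining the 16 pieces gives the next term.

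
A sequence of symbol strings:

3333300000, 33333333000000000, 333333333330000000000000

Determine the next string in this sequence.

3333333333333300000000000000000

Reading off run lengths: 3 runs 5, 8, 11; 0 runs 5, 9, 13 — each is linear in n (n = 1, 2, …).
For the next term, n = 4, so the run lengths are 14, 17.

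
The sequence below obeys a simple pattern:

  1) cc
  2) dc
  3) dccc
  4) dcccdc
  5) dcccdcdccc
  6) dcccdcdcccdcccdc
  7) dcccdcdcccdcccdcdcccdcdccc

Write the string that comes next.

dcccdcdcccdcccdcdcccdcdcccdcccdcdcccdcccdc

Each term (from the third on) is the previous term followed by the one before it: term 3 = dc·cc = dccc.
So term 8 is dcccdcdcccdcccdcdcccdcdccc·dcccdcdcccdcccdc.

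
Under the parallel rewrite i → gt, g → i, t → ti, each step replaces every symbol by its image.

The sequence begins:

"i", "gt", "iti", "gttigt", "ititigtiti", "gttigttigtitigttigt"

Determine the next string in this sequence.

ititigtititigtitigttigtititigtiti

φ(gttigttigtitigttigt) expands symbol-by-symbol to i ti ti gt i ti ti gt i ti gt ti gt i ti ti gt i ti; joining the 19 pieces gives the next term.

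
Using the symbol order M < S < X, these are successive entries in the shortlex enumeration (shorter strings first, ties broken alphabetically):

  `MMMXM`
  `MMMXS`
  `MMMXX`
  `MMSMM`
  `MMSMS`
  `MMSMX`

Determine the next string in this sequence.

Find the rightmost character of MMSMX below X, bump it to the next letter, and reset everything to its right to M.

MMSSM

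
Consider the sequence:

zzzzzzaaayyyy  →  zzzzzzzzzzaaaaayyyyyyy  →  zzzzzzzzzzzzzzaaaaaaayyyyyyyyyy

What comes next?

zzzzzzzzzzzzzzzzzzaaaaaaaaayyyyyyyyyyyyy

Each string has the form z^{4n+2} a^{2n+1} y^{3n+1} (n = 1, 2, …).
Setting n = 4 gives 18, 9, 13 characters in each block.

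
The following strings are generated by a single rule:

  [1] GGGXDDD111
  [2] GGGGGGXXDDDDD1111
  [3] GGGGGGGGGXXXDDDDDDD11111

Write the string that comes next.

GGGGGGGGGGGGXXXXDDDDDDDDD111111

Each string has the form G^{3n} X^{n} D^{2n+1} 1^{n+2} (n = 1, 2, …).
Setting n = 4 gives 12, 4, 9, 6 characters in each block.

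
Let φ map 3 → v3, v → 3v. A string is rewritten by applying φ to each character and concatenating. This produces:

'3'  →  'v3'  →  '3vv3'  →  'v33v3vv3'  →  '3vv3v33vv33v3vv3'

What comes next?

v33v3vv33vv3v33v3vv3v33vv33v3vv3

Replace each of the 16 characters of 3vv3v33vv33v3vv3 in place — v3 3v 3v v3 3v v3 v3 3v 3v v3 v3 3v v3 3v 3v v3 — and concatenate.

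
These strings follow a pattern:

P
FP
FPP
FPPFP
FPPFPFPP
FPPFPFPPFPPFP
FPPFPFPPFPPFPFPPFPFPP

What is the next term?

FPPFPFPPFPPFPFPPFPFPPFPPFPFPPFPPFP

From term 3 onward, concatenate the last term with the second-to-last: FP·P = FPP, FPP·FP = FPPFP, …
The next term joins FPPFPFPPFPPFPFPPFPFPP and FPPFPFPPFPPFP.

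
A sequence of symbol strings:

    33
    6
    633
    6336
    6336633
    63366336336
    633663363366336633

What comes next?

63366336336633663363366336336

Each term (from the third on) is the previous term followed by the one before it: term 3 = 6·33 = 633.
So term 8 is 633663363366336633·63366336336.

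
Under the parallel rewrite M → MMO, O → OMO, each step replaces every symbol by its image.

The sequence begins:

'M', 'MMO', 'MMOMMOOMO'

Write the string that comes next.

Expanding MMOMMOOMO: M→MMO, M→MMO, O→OMO, M→MMO, M→MMO, O→OMO, O→OMO, M→MMO, O→OMO. Concatenated: MMO MMO OMO MMO MMO OMO OMO MMO OMO.

MMOMMOOMOMMOMMOOMOOMOMMOOMO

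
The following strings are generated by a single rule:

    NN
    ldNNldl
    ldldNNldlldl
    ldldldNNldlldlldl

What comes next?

ldldldldNNldlldlldlldl

s(k+1) = ld·s(k)·ldl, so each term gains ld as a prefix and ldl as a suffix.
So the next term is ld·ldldldNNldlldlldl·ldl.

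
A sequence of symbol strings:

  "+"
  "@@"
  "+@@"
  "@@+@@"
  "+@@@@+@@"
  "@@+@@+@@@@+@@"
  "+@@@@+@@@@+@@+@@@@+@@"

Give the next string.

Each term (from the third on) is the two preceding terms concatenated in order: term 3 = +·@@ = +@@.
So term 8 is @@+@@+@@@@+@@·+@@@@+@@@@+@@+@@@@+@@.

@@+@@+@@@@+@@+@@@@+@@@@+@@+@@@@+@@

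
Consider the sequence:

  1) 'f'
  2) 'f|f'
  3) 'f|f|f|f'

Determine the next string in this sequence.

Each string is two copies of the previous one joined by '|'.
Doubling f|f|f|f with '|' between the halves:

f|f|f|f|f|f|f|f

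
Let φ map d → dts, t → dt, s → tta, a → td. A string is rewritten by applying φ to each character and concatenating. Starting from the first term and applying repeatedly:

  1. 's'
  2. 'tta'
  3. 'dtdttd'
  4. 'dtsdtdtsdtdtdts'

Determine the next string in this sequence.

Rewriting the 15 symbols of dtsdtdtsdtdtdts one by one yields dts dt tta dts dt dts dt tta dts dt dts dt dts dt tta; concatenated:

dtsdtttadtsdtdtsdtttadtsdtdtsdtdtsdttta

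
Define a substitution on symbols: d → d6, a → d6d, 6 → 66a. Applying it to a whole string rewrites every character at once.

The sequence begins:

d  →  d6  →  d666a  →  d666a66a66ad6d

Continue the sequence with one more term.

Applying the rule to each of the 14 symbols of d666a66a66ad6d gives the pieces d6 66a 66a 66a d6d 66a 66a d6d 66a 66a d6d d6 66a d6, which concatenate to the answer.

d666a66a66ad6d66a66ad6d66a66ad6dd666ad6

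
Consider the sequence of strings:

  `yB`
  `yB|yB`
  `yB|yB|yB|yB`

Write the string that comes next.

Each string is two copies of the previous one joined by '|'.
So the next term is two copies of yB|yB|yB|yB with '|' between the halves.

yB|yB|yB|yB|yB|yB|yB|yB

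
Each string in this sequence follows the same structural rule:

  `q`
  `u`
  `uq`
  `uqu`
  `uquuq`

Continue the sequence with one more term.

This is a Fibonacci-style word recurrence s(k) = s(k−1)·s(k−2): e.g. u·q = uq.
Continuing: uquuq · uqu gives term 6.

uquuququ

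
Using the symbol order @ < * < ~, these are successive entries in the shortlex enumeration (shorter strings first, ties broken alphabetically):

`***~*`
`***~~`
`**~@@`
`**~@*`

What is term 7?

Continuing the enumeration 3 steps past **~@*: **~@* → **~@~ → **~*@ → (answer).

**~**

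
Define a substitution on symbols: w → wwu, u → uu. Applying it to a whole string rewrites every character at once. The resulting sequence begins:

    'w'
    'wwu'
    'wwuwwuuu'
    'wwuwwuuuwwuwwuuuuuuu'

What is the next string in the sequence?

φ(wwuwwuuuwwuwwuuuuuuu) expands symbol-by-symbol to wwu wwu uu wwu wwu uu uu uu wwu wwu uu wwu wwu uu uu uu uu uu uu uu; joining the 20 pieces gives the next term.

wwuwwuuuwwuwwuuuuuuuwwuwwuuuwwuwwuuuuuuuuuuuuuuu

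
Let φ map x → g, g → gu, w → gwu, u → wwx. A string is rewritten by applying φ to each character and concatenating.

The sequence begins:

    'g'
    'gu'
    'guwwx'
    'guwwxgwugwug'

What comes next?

Apply φ to guwwxgwugwug symbol by symbol: g→gu, u→wwx, w→gwu, w→gwu, x→g, g→gu, w→gwu, u→wwx, g→gu, w→gwu, u→wwx, g→gu; joined: gu wwx gwu gwu g gu gwu wwx gu gwu wwx gu.

guwwxgwugwuggugwuwwxgugwuwwxgu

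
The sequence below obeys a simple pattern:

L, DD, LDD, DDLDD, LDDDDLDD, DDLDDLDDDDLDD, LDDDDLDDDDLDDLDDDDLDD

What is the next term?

This is a Fibonacci-style word recurrence s(k) = s(k−2)·s(k−1): e.g. L·DD = LDD.
The next term joins DDLDDLDDDDLDD and LDDDDLDDDDLDDLDDDDLDD.

DDLDDLDDDDLDDLDDDDLDDDDLDDLDDDDLDD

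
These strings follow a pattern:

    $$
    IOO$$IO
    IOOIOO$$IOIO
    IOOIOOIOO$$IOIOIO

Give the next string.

Each term wraps the previous one in IOO on the left and IO on the right.
Applying this once more to IOOIOOIOO$$IOIOIO:

IOOIOOIOOIOO$$IOIOIOIO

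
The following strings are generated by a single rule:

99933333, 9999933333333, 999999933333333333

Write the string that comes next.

99999999933333333333333

The n-th term is 2n+1 9's then 3n+2 3's (n = 1, 2, …).
Setting n = 4 gives 9, 14 characters in each block.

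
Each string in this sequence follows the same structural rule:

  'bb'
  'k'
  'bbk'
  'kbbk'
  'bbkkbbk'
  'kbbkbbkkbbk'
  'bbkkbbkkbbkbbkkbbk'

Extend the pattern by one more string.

kbbkbbkkbbkbbkkbbkkbbkbbkkbbk

From term 3 onward, concatenate the second-to-last term with the last: bb·k = bbk, k·bbk = kbbk, …
The next term joins kbbkbbkkbbk and bbkkbbkkbbkbbkkbbk.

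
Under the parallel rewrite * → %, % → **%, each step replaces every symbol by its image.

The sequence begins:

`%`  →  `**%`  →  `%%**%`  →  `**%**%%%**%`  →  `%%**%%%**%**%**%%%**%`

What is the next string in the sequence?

**%**%%%**%**%**%%%**%%%**%%%**%**%**%%%**%

Applying the rule to each of the 21 symbols of %%**%%%**%**%**%%%**% gives the pieces **% **% % % **% **% **% % % **% % % **% % % **% **% **% % % **%, which concatenate to the answer.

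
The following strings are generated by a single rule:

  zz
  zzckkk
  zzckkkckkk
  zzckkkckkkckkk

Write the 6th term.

The strings grow by a fixed suffix ckkk each time.
From zzckkkckkkckkk, 2 further steps: zzckkkckkkckkk → zzckkkckkkckkkckkk → (answer).

zzckkkckkkckkkckkkckkk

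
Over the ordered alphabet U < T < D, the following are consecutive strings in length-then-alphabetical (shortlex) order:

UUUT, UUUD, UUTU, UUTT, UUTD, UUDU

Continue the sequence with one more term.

Find the rightmost character of UUDU below D, bump it to the next letter, and reset everything to its right to U.

UUDT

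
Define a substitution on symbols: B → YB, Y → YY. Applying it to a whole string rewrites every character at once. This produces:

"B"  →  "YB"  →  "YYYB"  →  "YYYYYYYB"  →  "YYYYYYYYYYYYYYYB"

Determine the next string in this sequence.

Rewriting the 16 symbols of YYYYYYYYYYYYYYYB one by one yields YY YY YY YY YY YY YY YY YY YY YY YY YY YY YY YB; concatenated:

YYYYYYYYYYYYYYYYYYYYYYYYYYYYYYYB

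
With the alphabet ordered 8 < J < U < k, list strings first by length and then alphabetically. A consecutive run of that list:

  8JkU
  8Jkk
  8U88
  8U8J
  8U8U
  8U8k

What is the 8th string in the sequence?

8UJJ

Stepping forward 2 times from 8U8k: 8U8k → 8UJ8, then the target.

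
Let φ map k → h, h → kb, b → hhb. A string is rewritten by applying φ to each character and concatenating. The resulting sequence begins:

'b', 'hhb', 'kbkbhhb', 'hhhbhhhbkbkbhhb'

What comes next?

kbkbkbhhbkbkbkbhhbhhhbhhhbkbkbhhb

Applying the rule to each of the 15 symbols of hhhbhhhbkbkbhhb gives the pieces kb kb kb hhb kb kb kb hhb h hhb h hhb kb kb hhb, which concatenate to the answer.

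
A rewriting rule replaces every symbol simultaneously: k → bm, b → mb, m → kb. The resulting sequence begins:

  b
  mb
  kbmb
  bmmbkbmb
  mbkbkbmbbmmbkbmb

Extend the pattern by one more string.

kbmbbmmbbmmbkbmbmbkbkbmbbmmbkbmb

φ(mbkbkbmbbmmbkbmb) expands symbol-by-symbol to kb mb bm mb bm mb kb mb mb kb kb mb bm mb kb mb; joining the 16 pieces gives the next term.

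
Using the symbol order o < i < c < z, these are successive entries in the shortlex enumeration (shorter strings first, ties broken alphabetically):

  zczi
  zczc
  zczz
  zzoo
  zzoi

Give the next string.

Treat zzoi as a base-4 numeral over the given alphabet and add one, carrying through any trailing z's.

zzoc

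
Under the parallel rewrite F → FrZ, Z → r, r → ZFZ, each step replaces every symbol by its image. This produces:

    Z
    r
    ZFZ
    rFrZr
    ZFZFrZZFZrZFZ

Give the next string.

Rewriting the 13 symbols of ZFZFrZZFZrZFZ one by one yields r FrZ r FrZ ZFZ r r FrZ r ZFZ r FrZ r; concatenated:

rFrZrFrZZFZrrFrZrZFZrFrZr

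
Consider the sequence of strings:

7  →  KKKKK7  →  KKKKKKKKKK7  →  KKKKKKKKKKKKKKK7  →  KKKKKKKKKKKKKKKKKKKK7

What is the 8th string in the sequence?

KKKKKKKKKKKKKKKKKKKKKKKKKKKKKKKKKKK7

The strings grow by a fixed prefix KKKKK each time.
From KKKKKKKKKKKKKKKKKKKK7, 3 further steps: KKKKKKKKKKKKKKKKKKKK7 → KKKKKKKKKKKKKKKKKKKKKKKKK7 → KKKKKKKKKKKKKKKKKKKKKKKKKKKKKK7 → (answer).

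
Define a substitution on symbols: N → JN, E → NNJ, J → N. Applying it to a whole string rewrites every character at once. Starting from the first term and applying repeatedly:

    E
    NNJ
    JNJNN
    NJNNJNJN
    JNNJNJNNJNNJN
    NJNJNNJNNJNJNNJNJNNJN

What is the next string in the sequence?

Replace each of the 21 characters of NJNJNNJNNJNJNNJNJNNJN in place — JN N JN N JN JN N JN JN N JN N JN JN N JN N JN JN N JN — and concatenate.

JNNJNNJNJNNJNJNNJNNJNJNNJNNJNJNNJN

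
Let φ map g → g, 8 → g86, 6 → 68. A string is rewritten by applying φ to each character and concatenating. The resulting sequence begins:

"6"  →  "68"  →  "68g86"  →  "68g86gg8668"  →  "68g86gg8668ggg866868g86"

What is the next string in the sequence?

Rewriting the 23 symbols of 68g86gg8668ggg866868g86 one by one yields 68 g86 g g86 68 g g g86 68 68 g86 g g g g86 68 68 g86 68 g86 g g86 68; concatenated:

68g86gg8668ggg866868g86gggg866868g8668g86gg8668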